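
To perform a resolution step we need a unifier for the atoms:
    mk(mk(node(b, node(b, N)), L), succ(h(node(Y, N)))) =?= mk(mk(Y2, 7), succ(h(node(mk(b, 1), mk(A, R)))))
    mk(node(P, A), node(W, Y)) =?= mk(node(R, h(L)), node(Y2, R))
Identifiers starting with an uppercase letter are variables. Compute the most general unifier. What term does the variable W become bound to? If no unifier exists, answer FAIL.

node(b, node(b, mk(h(7), mk(b, 1))))

Decompose mk/2: mk(node(b, node(b, N)), L) =?= mk(Y2, 7),  succ(h(node(Y, N))) =?= succ(h(node(mk(b, 1), mk(A, R)))).
Decompose mk/2: node(b, node(b, N)) =?= Y2,  L =?= 7.
Bind Y2 := node(b, node(b, N)); substituting into the one remaining equation that mentions Y2 gives: mk(node(P, A), node(W, Y)) =?= mk(node(R, h(L)), node(node(b, node(b, N)), R)).
Bind L := 7; substituting into the one remaining equation that mentions L gives: mk(node(P, A), node(W, Y)) =?= mk(node(R, h(7)), node(node(b, node(b, N)), R)).
Decompose succ/1: h(node(Y, N)) =?= h(node(mk(b, 1), mk(A, R))).
Decompose h/1: node(Y, N) =?= node(mk(b, 1), mk(A, R)).
Decompose node/2: Y =?= mk(b, 1),  N =?= mk(A, R).
Bind Y := mk(b, 1); substituting into the one remaining equation that mentions Y gives: mk(node(P, A), node(W, mk(b, 1))) =?= mk(node(R, h(7)), node(node(b, node(b, N)), R)).
Bind N := mk(A, R); substituting into the remaining equation gives: mk(node(P, A), node(W, mk(b, 1))) =?= mk(node(R, h(7)), node(node(b, node(b, mk(A, R))), R)). Substituting into the earlier binding gives Y2 := node(b, node(b, mk(A, R))).
Decompose mk/2: node(P, A) =?= node(R, h(7)),  node(W, mk(b, 1)) =?= node(node(b, node(b, mk(A, R))), R).
Decompose node/2: P =?= R,  A =?= h(7).
Bind P := R; no other remaining equation mentions P.
Bind A := h(7); substituting into the remaining equation gives: node(W, mk(b, 1)) =?= node(node(b, node(b, mk(h(7), R))), R). Substituting into the earlier bindings gives Y2 := node(b, node(b, mk(h(7), R))), N := mk(h(7), R).
Decompose node/2: W =?= node(b, node(b, mk(h(7), R))),  mk(b, 1) =?= R.
Bind W := node(b, node(b, mk(h(7), R))); no other remaining equation mentions W.
Bind R := mk(b, 1). Substituting into the earlier bindings gives Y2 := node(b, node(b, mk(h(7), mk(b, 1)))), N := mk(h(7), mk(b, 1)), P := mk(b, 1), W := node(b, node(b, mk(h(7), mk(b, 1)))).
MGU = { Y2 -> node(b, node(b, mk(h(7), mk(b, 1)))), L -> 7, Y -> mk(b, 1), N -> mk(h(7), mk(b, 1)), P -> mk(b, 1), A -> h(7), W -> node(b, node(b, mk(h(7), mk(b, 1)))), R -> mk(b, 1) }, so W -> node(b, node(b, mk(h(7), mk(b, 1)))).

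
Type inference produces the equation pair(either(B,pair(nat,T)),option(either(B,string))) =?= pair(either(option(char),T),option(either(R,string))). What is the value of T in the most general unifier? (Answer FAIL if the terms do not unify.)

Decompose pair/2: either(B,pair(nat,T)) =?= either(option(char),T),  option(either(B,string)) =?= option(either(R,string)).
Decompose either/2: B =?= option(char),  pair(nat,T) =?= T.
Bind B := option(char); substituting into the one remaining equation that mentions B gives: option(either(option(char),string)) =?= option(either(R,string)).
Occurs check fails: T occurs in pair(nat,T); the equation T =?= pair(nat,T) has no finite solution.

FAIL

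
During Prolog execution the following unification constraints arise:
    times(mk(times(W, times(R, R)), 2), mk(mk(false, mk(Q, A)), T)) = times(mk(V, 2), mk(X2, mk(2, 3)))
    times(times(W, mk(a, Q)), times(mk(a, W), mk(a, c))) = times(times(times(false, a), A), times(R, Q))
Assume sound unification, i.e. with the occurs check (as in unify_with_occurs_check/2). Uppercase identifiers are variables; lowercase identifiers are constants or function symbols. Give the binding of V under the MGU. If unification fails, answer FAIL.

Decompose times/2: mk(times(W, times(R, R)), 2) = mk(V, 2),  mk(mk(false, mk(Q, A)), T) = mk(X2, mk(2, 3)).
Decompose mk/2: times(W, times(R, R)) = V,  2 = 2.
Bind V := times(W, times(R, R)); no other remaining equation mentions V.
Delete trivial equation 2 = 2.
Decompose mk/2: mk(false, mk(Q, A)) = X2,  T = mk(2, 3).
Bind X2 := mk(false, mk(Q, A)); no other remaining equation mentions X2.
Bind T := mk(2, 3); no other remaining equation mentions T.
Decompose times/2: times(W, mk(a, Q)) = times(times(false, a), A),  times(mk(a, W), mk(a, c)) = times(R, Q).
Decompose times/2: W = times(false, a),  mk(a, Q) = A.
Bind W := times(false, a); substituting into the one remaining equation that mentions W gives: times(mk(a, times(false, a)), mk(a, c)) = times(R, Q). Substituting into the earlier binding gives V := times(times(false, a), times(R, R)).
Bind A := mk(a, Q); no other remaining equation mentions A. Substituting into the earlier binding gives X2 := mk(false, mk(Q, mk(a, Q))).
Decompose times/2: mk(a, times(false, a)) = R,  mk(a, c) = Q.
Bind R := mk(a, times(false, a)); no other remaining equation mentions R. Substituting into the earlier binding gives V := times(times(false, a), times(mk(a, times(false, a)), mk(a, times(false, a)))).
Bind Q := mk(a, c). Substituting into the earlier bindings gives X2 := mk(false, mk(mk(a, c), mk(a, mk(a, c)))), A := mk(a, mk(a, c)).
MGU = { V -> times(times(false, a), times(mk(a, times(false, a)), mk(a, times(false, a)))), X2 -> mk(false, mk(mk(a, c), mk(a, mk(a, c)))), T -> mk(2, 3), W -> times(false, a), A -> mk(a, mk(a, c)), R -> mk(a, times(false, a)), Q -> mk(a, c) }, so V -> times(times(false, a), times(mk(a, times(false, a)), mk(a, times(false, a)))).

times(times(false, a), times(mk(a, times(false, a)), mk(a, times(false, a))))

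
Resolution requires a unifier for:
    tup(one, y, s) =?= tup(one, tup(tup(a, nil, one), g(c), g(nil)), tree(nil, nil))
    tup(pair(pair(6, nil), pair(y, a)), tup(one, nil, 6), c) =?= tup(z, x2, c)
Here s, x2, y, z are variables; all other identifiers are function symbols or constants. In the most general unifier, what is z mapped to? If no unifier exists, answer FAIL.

Decompose tup/3: one =?= one,  y =?= tup(tup(a, nil, one), g(c), g(nil)),  s =?= tree(nil, nil).
Delete trivial equation one =?= one.
Bind y := tup(tup(a, nil, one), g(c), g(nil)); substituting into the one remaining equation that mentions y gives: tup(pair(pair(6, nil), pair(tup(tup(a, nil, one), g(c), g(nil)), a)), tup(one, nil, 6), c) =?= tup(z, x2, c).
Bind s := tree(nil, nil); no other remaining equation mentions s.
Decompose tup/3: pair(pair(6, nil), pair(tup(tup(a, nil, one), g(c), g(nil)), a)) =?= z,  tup(one, nil, 6) =?= x2,  c =?= c.
Bind z := pair(pair(6, nil), pair(tup(tup(a, nil, one), g(c), g(nil)), a)); no other remaining equation mentions z.
Bind x2 := tup(one, nil, 6); no other remaining equation mentions x2.
Delete trivial equation c =?= c.
MGU = { y := tup(tup(a, nil, one), g(c), g(nil)), s := tree(nil, nil), z := pair(pair(6, nil), pair(tup(tup(a, nil, one), g(c), g(nil)), a)), x2 := tup(one, nil, 6) }, so z := pair(pair(6, nil), pair(tup(tup(a, nil, one), g(c), g(nil)), a)).

pair(pair(6, nil), pair(tup(tup(a, nil, one), g(c), g(nil)), a))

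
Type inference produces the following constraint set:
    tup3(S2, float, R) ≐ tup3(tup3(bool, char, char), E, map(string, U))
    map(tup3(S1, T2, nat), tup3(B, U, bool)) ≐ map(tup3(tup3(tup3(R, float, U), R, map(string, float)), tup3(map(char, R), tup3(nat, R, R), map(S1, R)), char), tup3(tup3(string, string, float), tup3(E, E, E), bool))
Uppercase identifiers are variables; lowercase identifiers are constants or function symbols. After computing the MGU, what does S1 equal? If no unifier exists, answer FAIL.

FAIL

Decompose tup3/3: S2 ≐ tup3(bool, char, char),  float ≐ E,  R ≐ map(string, U).
Bind S2 := tup3(bool, char, char); no other remaining equation mentions S2.
Bind E := float; substituting into the one remaining equation that mentions E gives: map(tup3(S1, T2, nat), tup3(B, U, bool)) ≐ map(tup3(tup3(tup3(R, float, U), R, map(string, float)), tup3(map(char, R), tup3(nat, R, R), map(S1, R)), char), tup3(tup3(string, string, float), tup3(float, float, float), bool)).
Bind R := map(string, U); substituting into the remaining equation gives: map(tup3(S1, T2, nat), tup3(B, U, bool)) ≐ map(tup3(tup3(tup3(map(string, U), float, U), map(string, U), map(string, float)), tup3(map(char, map(string, U)), tup3(nat, map(string, U), map(string, U)), map(S1, map(string, U))), char), tup3(tup3(string, string, float), tup3(float, float, float), bool)).
Decompose map/2: tup3(S1, T2, nat) ≐ tup3(tup3(tup3(map(string, U), float, U), map(string, U), map(string, float)), tup3(map(char, map(string, U)), tup3(nat, map(string, U), map(string, U)), map(S1, map(string, U))), char),  tup3(B, U, bool) ≐ tup3(tup3(string, string, float), tup3(float, float, float), bool).
Decompose tup3/3: S1 ≐ tup3(tup3(map(string, U), float, U), map(string, U), map(string, float)),  T2 ≐ tup3(map(char, map(string, U)), tup3(nat, map(string, U), map(string, U)), map(S1, map(string, U))),  nat ≐ char.
Bind S1 := tup3(tup3(map(string, U), float, U), map(string, U), map(string, float)); substituting into the one remaining equation that mentions S1 gives: T2 ≐ tup3(map(char, map(string, U)), tup3(nat, map(string, U), map(string, U)), map(tup3(tup3(map(string, U), float, U), map(string, U), map(string, float)), map(string, U))).
Bind T2 := tup3(map(char, map(string, U)), tup3(nat, map(string, U), map(string, U)), map(tup3(tup3(map(string, U), float, U), map(string, U), map(string, float)), map(string, U))); no other remaining equation mentions T2.
Clash: constants nat and char differ; no unifier exists.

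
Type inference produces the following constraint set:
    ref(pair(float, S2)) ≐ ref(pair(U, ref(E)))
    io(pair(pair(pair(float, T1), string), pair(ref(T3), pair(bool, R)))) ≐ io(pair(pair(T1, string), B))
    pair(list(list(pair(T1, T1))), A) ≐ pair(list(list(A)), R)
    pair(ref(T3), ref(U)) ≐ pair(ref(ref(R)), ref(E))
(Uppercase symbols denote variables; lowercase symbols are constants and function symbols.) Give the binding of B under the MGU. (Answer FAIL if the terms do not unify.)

Decompose ref/1: pair(float, S2) ≐ pair(U, ref(E)).
Decompose pair/2: float ≐ U,  S2 ≐ ref(E).
Bind U := float; substituting into the one remaining equation that mentions U gives: pair(ref(T3), ref(float)) ≐ pair(ref(ref(R)), ref(E)).
Bind S2 := ref(E); no other remaining equation mentions S2.
Decompose io/1: pair(pair(pair(float, T1), string), pair(ref(T3), pair(bool, R))) ≐ pair(pair(T1, string), B).
Decompose pair/2: pair(pair(float, T1), string) ≐ pair(T1, string),  pair(ref(T3), pair(bool, R)) ≐ B.
Decompose pair/2: pair(float, T1) ≐ T1,  string ≐ string.
Occurs check fails: T1 occurs in pair(float, T1); the equation T1 ≐ pair(float, T1) has no finite solution.

FAIL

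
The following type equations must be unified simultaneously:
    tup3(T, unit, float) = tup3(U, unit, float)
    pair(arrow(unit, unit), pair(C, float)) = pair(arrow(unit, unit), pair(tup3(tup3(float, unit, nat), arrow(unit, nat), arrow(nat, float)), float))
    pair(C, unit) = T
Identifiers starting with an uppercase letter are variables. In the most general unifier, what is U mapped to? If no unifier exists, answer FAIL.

pair(tup3(tup3(float, unit, nat), arrow(unit, nat), arrow(nat, float)), unit)

Decompose tup3/3: T = U,  unit = unit,  float = float.
Bind T := U; substituting into the one remaining equation that mentions T gives: pair(C, unit) = U.
Delete trivial equation unit = unit.
Delete trivial equation float = float.
Decompose pair/2: arrow(unit, unit) = arrow(unit, unit),  pair(C, float) = pair(tup3(tup3(float, unit, nat), arrow(unit, nat), arrow(nat, float)), float).
Delete trivial equation arrow(unit, unit) = arrow(unit, unit).
Decompose pair/2: C = tup3(tup3(float, unit, nat), arrow(unit, nat), arrow(nat, float)),  float = float.
Bind C := tup3(tup3(float, unit, nat), arrow(unit, nat), arrow(nat, float)); substituting into the one remaining equation that mentions C gives: pair(tup3(tup3(float, unit, nat), arrow(unit, nat), arrow(nat, float)), unit) = U.
Delete trivial equation float = float.
Bind U := pair(tup3(tup3(float, unit, nat), arrow(unit, nat), arrow(nat, float)), unit). Substituting into the earlier binding gives T := pair(tup3(tup3(float, unit, nat), arrow(unit, nat), arrow(nat, float)), unit).
MGU = { T ↦ pair(tup3(tup3(float, unit, nat), arrow(unit, nat), arrow(nat, float)), unit), C ↦ tup3(tup3(float, unit, nat), arrow(unit, nat), arrow(nat, float)), U ↦ pair(tup3(tup3(float, unit, nat), arrow(unit, nat), arrow(nat, float)), unit) }, so U ↦ pair(tup3(tup3(float, unit, nat), arrow(unit, nat), arrow(nat, float)), unit).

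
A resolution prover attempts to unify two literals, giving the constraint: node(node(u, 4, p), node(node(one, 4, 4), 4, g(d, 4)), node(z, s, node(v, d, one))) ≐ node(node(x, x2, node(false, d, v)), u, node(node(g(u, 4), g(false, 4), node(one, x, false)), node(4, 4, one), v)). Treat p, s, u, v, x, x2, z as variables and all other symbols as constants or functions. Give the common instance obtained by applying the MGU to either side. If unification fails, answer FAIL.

FAIL

Decompose node/3: node(u, 4, p) ≐ node(x, x2, node(false, d, v)),  node(node(one, 4, 4), 4, g(d, 4)) ≐ u,  node(z, s, node(v, d, one)) ≐ node(node(g(u, 4), g(false, 4), node(one, x, false)), node(4, 4, one), v).
Decompose node/3: u ≐ x,  4 ≐ x2,  p ≐ node(false, d, v).
Bind u := x; substituting into the 2 remaining equations that mention u gives: node(node(one, 4, 4), 4, g(d, 4)) ≐ x,  node(z, s, node(v, d, one)) ≐ node(node(g(x, 4), g(false, 4), node(one, x, false)), node(4, 4, one), v).
Bind x2 := 4; no other remaining equation mentions x2.
Bind p := node(false, d, v); no other remaining equation mentions p.
Bind x := node(node(one, 4, 4), 4, g(d, 4)); substituting into the remaining equation gives: node(z, s, node(v, d, one)) ≐ node(node(g(node(node(one, 4, 4), 4, g(d, 4)), 4), g(false, 4), node(one, node(node(one, 4, 4), 4, g(d, 4)), false)), node(4, 4, one), v). Substituting into the earlier binding gives u := node(node(one, 4, 4), 4, g(d, 4)).
Decompose node/3: z ≐ node(g(node(node(one, 4, 4), 4, g(d, 4)), 4), g(false, 4), node(one, node(node(one, 4, 4), 4, g(d, 4)), false)),  s ≐ node(4, 4, one),  node(v, d, one) ≐ v.
Bind z := node(g(node(node(one, 4, 4), 4, g(d, 4)), 4), g(false, 4), node(one, node(node(one, 4, 4), 4, g(d, 4)), false)); no other remaining equation mentions z.
Bind s := node(4, 4, one); no other remaining equation mentions s.
Occurs check fails: v occurs in node(v, d, one); the equation v ≐ node(v, d, one) has no finite solution.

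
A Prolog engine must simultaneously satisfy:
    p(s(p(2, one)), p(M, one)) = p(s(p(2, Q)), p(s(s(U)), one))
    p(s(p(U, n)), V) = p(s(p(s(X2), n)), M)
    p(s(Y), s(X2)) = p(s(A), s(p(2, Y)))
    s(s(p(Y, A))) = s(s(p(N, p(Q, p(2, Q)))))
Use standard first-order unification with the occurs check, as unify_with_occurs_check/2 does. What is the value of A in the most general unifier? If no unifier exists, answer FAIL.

Decompose p/2: s(p(2, one)) = s(p(2, Q)),  p(M, one) = p(s(s(U)), one).
Decompose s/1: p(2, one) = p(2, Q).
Decompose p/2: 2 = 2,  one = Q.
Delete trivial equation 2 = 2.
Bind Q := one; substituting into the one remaining equation that mentions Q gives: s(s(p(Y, A))) = s(s(p(N, p(one, p(2, one))))).
Decompose p/2: M = s(s(U)),  one = one.
Bind M := s(s(U)); substituting into the one remaining equation that mentions M gives: p(s(p(U, n)), V) = p(s(p(s(X2), n)), s(s(U))).
Delete trivial equation one = one.
Decompose p/2: s(p(U, n)) = s(p(s(X2), n)),  V = s(s(U)).
Decompose s/1: p(U, n) = p(s(X2), n).
Decompose p/2: U = s(X2),  n = n.
Bind U := s(X2); substituting into the one remaining equation that mentions U gives: V = s(s(s(X2))). Substituting into the earlier binding gives M := s(s(s(X2))).
Delete trivial equation n = n.
Bind V := s(s(s(X2))); no other remaining equation mentions V.
Decompose p/2: s(Y) = s(A),  s(X2) = s(p(2, Y)).
Decompose s/1: Y = A.
Bind Y := A; substituting into the remaining equations gives: s(X2) = s(p(2, A)),  s(s(p(A, A))) = s(s(p(N, p(one, p(2, one))))).
Decompose s/1: X2 = p(2, A).
Bind X2 := p(2, A); no other remaining equation mentions X2. Substituting into the earlier bindings gives M := s(s(s(p(2, A)))), U := s(p(2, A)), V := s(s(s(p(2, A)))).
Decompose s/1: s(p(A, A)) = s(p(N, p(one, p(2, one)))).
Decompose s/1: p(A, A) = p(N, p(one, p(2, one))).
Decompose p/2: A = N,  A = p(one, p(2, one)).
Bind A := N; substituting into the remaining equation gives: N = p(one, p(2, one)). Substituting into the earlier bindings gives M := s(s(s(p(2, N)))), U := s(p(2, N)), V := s(s(s(p(2, N)))), Y := N, X2 := p(2, N).
Bind N := p(one, p(2, one)). Substituting into the earlier bindings gives M := s(s(s(p(2, p(one, p(2, one)))))), U := s(p(2, p(one, p(2, one)))), V := s(s(s(p(2, p(one, p(2, one)))))), Y := p(one, p(2, one)), X2 := p(2, p(one, p(2, one))), A := p(one, p(2, one)).
MGU = { Q = one, M = s(s(s(p(2, p(one, p(2, one)))))), U = s(p(2, p(one, p(2, one)))), V = s(s(s(p(2, p(one, p(2, one)))))), Y = p(one, p(2, one)), X2 = p(2, p(one, p(2, one))), A = p(one, p(2, one)), N = p(one, p(2, one)) }, so A = p(one, p(2, one)).

p(one, p(2, one))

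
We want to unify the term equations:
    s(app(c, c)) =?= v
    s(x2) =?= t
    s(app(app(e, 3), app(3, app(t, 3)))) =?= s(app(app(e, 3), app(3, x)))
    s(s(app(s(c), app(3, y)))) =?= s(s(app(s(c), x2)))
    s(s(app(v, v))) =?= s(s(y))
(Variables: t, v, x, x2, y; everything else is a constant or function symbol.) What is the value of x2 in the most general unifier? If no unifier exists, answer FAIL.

app(3, app(s(app(c, c)), s(app(c, c))))

Bind v := s(app(c, c)); substituting into the one remaining equation that mentions v gives: s(s(app(s(app(c, c)), s(app(c, c))))) =?= s(s(y)).
Bind t := s(x2); substituting into the one remaining equation that mentions t gives: s(app(app(e, 3), app(3, app(s(x2), 3)))) =?= s(app(app(e, 3), app(3, x))).
Decompose s/1: app(app(e, 3), app(3, app(s(x2), 3))) =?= app(app(e, 3), app(3, x)).
Decompose app/2: app(e, 3) =?= app(e, 3),  app(3, app(s(x2), 3)) =?= app(3, x).
Delete trivial equation app(e, 3) =?= app(e, 3).
Decompose app/2: 3 =?= 3,  app(s(x2), 3) =?= x.
Delete trivial equation 3 =?= 3.
Bind x := app(s(x2), 3); no other remaining equation mentions x.
Decompose s/1: s(app(s(c), app(3, y))) =?= s(app(s(c), x2)).
Decompose s/1: app(s(c), app(3, y)) =?= app(s(c), x2).
Decompose app/2: s(c) =?= s(c),  app(3, y) =?= x2.
Delete trivial equation s(c) =?= s(c).
Bind x2 := app(3, y); no other remaining equation mentions x2. Substituting into the earlier bindings gives t := s(app(3, y)), x := app(s(app(3, y)), 3).
Decompose s/1: s(app(s(app(c, c)), s(app(c, c)))) =?= s(y).
Decompose s/1: app(s(app(c, c)), s(app(c, c))) =?= y.
Bind y := app(s(app(c, c)), s(app(c, c))). Substituting into the earlier bindings gives t := s(app(3, app(s(app(c, c)), s(app(c, c))))), x := app(s(app(3, app(s(app(c, c)), s(app(c, c))))), 3), x2 := app(3, app(s(app(c, c)), s(app(c, c)))).
MGU = { v -> s(app(c, c)), t -> s(app(3, app(s(app(c, c)), s(app(c, c))))), x -> app(s(app(3, app(s(app(c, c)), s(app(c, c))))), 3), x2 -> app(3, app(s(app(c, c)), s(app(c, c)))), y -> app(s(app(c, c)), s(app(c, c))) }, so x2 -> app(3, app(s(app(c, c)), s(app(c, c)))).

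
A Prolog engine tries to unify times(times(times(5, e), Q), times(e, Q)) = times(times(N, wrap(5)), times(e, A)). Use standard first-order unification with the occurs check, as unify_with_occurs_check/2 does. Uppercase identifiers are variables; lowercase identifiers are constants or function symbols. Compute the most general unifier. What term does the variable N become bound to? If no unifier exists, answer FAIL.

times(5, e)

Decompose times/2: times(times(5, e), Q) = times(N, wrap(5)),  times(e, Q) = times(e, A).
Decompose times/2: times(5, e) = N,  Q = wrap(5).
Bind N := times(5, e); no other remaining equation mentions N.
Bind Q := wrap(5); substituting into the remaining equation gives: times(e, wrap(5)) = times(e, A).
Decompose times/2: e = e,  wrap(5) = A.
Delete trivial equation e = e.
Bind A := wrap(5).
MGU = { N = times(5, e), Q = wrap(5), A = wrap(5) }, so N = times(5, e).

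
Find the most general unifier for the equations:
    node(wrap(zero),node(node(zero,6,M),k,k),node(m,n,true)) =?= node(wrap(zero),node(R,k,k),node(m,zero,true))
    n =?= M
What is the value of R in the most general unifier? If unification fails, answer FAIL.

Decompose node/3: wrap(zero) =?= wrap(zero),  node(node(zero,6,M),k,k) =?= node(R,k,k),  node(m,n,true) =?= node(m,zero,true).
Delete trivial equation wrap(zero) =?= wrap(zero).
Decompose node/3: node(zero,6,M) =?= R,  k =?= k,  k =?= k.
Bind R := node(zero,6,M); no other remaining equation mentions R.
Delete trivial equation k =?= k.
Delete trivial equation k =?= k.
Decompose node/3: m =?= m,  n =?= zero,  true =?= true.
Delete trivial equation m =?= m.
Clash: constants n and zero differ; no unifier exists.

FAIL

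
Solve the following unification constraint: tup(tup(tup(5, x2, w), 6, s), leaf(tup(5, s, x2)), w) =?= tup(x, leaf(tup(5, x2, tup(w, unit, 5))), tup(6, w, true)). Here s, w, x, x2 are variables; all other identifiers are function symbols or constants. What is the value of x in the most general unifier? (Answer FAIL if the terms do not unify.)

Decompose tup/3: tup(tup(5, x2, w), 6, s) =?= x,  leaf(tup(5, s, x2)) =?= leaf(tup(5, x2, tup(w, unit, 5))),  w =?= tup(6, w, true).
Bind x := tup(tup(5, x2, w), 6, s); no other remaining equation mentions x.
Decompose leaf/1: tup(5, s, x2) =?= tup(5, x2, tup(w, unit, 5)).
Decompose tup/3: 5 =?= 5,  s =?= x2,  x2 =?= tup(w, unit, 5).
Delete trivial equation 5 =?= 5.
Bind s := x2; no other remaining equation mentions s. Substituting into the earlier binding gives x := tup(tup(5, x2, w), 6, x2).
Bind x2 := tup(w, unit, 5); no other remaining equation mentions x2. Substituting into the earlier bindings gives x := tup(tup(5, tup(w, unit, 5), w), 6, tup(w, unit, 5)), s := tup(w, unit, 5).
Occurs check fails: w occurs in tup(6, w, true); the equation w =?= tup(6, w, true) has no finite solution.

FAIL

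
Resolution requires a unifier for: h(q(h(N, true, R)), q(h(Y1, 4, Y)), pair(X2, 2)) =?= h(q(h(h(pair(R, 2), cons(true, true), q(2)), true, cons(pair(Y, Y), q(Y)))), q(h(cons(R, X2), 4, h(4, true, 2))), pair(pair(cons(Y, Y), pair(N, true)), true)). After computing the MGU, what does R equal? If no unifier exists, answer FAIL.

FAIL

Decompose h/3: q(h(N, true, R)) =?= q(h(h(pair(R, 2), cons(true, true), q(2)), true, cons(pair(Y, Y), q(Y)))),  q(h(Y1, 4, Y)) =?= q(h(cons(R, X2), 4, h(4, true, 2))),  pair(X2, 2) =?= pair(pair(cons(Y, Y), pair(N, true)), true).
Decompose q/1: h(N, true, R) =?= h(h(pair(R, 2), cons(true, true), q(2)), true, cons(pair(Y, Y), q(Y))).
Decompose h/3: N =?= h(pair(R, 2), cons(true, true), q(2)),  true =?= true,  R =?= cons(pair(Y, Y), q(Y)).
Bind N := h(pair(R, 2), cons(true, true), q(2)); substituting into the one remaining equation that mentions N gives: pair(X2, 2) =?= pair(pair(cons(Y, Y), pair(h(pair(R, 2), cons(true, true), q(2)), true)), true).
Delete trivial equation true =?= true.
Bind R := cons(pair(Y, Y), q(Y)); substituting into the remaining equations gives: q(h(Y1, 4, Y)) =?= q(h(cons(cons(pair(Y, Y), q(Y)), X2), 4, h(4, true, 2))),  pair(X2, 2) =?= pair(pair(cons(Y, Y), pair(h(pair(cons(pair(Y, Y), q(Y)), 2), cons(true, true), q(2)), true)), true). Substituting into the earlier binding gives N := h(pair(cons(pair(Y, Y), q(Y)), 2), cons(true, true), q(2)).
Decompose q/1: h(Y1, 4, Y) =?= h(cons(cons(pair(Y, Y), q(Y)), X2), 4, h(4, true, 2)).
Decompose h/3: Y1 =?= cons(cons(pair(Y, Y), q(Y)), X2),  4 =?= 4,  Y =?= h(4, true, 2).
Bind Y1 := cons(cons(pair(Y, Y), q(Y)), X2); no other remaining equation mentions Y1.
Delete trivial equation 4 =?= 4.
Bind Y := h(4, true, 2); substituting into the remaining equation gives: pair(X2, 2) =?= pair(pair(cons(h(4, true, 2), h(4, true, 2)), pair(h(pair(cons(pair(h(4, true, 2), h(4, true, 2)), q(h(4, true, 2))), 2), cons(true, true), q(2)), true)), true). Substituting into the earlier bindings gives N := h(pair(cons(pair(h(4, true, 2), h(4, true, 2)), q(h(4, true, 2))), 2), cons(true, true), q(2)), R := cons(pair(h(4, true, 2), h(4, true, 2)), q(h(4, true, 2))), Y1 := cons(cons(pair(h(4, true, 2), h(4, true, 2)), q(h(4, true, 2))), X2).
Decompose pair/2: X2 =?= pair(cons(h(4, true, 2), h(4, true, 2)), pair(h(pair(cons(pair(h(4, true, 2), h(4, true, 2)), q(h(4, true, 2))), 2), cons(true, true), q(2)), true)),  2 =?= true.
Bind X2 := pair(cons(h(4, true, 2), h(4, true, 2)), pair(h(pair(cons(pair(h(4, true, 2), h(4, true, 2)), q(h(4, true, 2))), 2), cons(true, true), q(2)), true)); no other remaining equation mentions X2. Substituting into the earlier binding gives Y1 := cons(cons(pair(h(4, true, 2), h(4, true, 2)), q(h(4, true, 2))), pair(cons(h(4, true, 2), h(4, true, 2)), pair(h(pair(cons(pair(h(4, true, 2), h(4, true, 2)), q(h(4, true, 2))), 2), cons(true, true), q(2)), true))).
Clash: constants 2 and true differ; no unifier exists.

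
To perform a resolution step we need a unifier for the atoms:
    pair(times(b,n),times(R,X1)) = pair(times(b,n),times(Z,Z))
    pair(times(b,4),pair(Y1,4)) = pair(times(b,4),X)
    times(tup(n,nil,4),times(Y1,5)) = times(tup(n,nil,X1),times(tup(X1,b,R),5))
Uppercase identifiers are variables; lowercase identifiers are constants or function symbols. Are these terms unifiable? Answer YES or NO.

Decompose pair/2: times(b,n) = times(b,n),  times(R,X1) = times(Z,Z).
Delete trivial equation times(b,n) = times(b,n).
Decompose times/2: R = Z,  X1 = Z.
Bind R := Z; substituting into the one remaining equation that mentions R gives: times(tup(n,nil,4),times(Y1,5)) = times(tup(n,nil,X1),times(tup(X1,b,Z),5)).
Bind X1 := Z; substituting into the one remaining equation that mentions X1 gives: times(tup(n,nil,4),times(Y1,5)) = times(tup(n,nil,Z),times(tup(Z,b,Z),5)).
Decompose pair/2: times(b,4) = times(b,4),  pair(Y1,4) = X.
Delete trivial equation times(b,4) = times(b,4).
Bind X := pair(Y1,4); no other remaining equation mentions X.
Decompose times/2: tup(n,nil,4) = tup(n,nil,Z),  times(Y1,5) = times(tup(Z,b,Z),5).
Decompose tup/3: n = n,  nil = nil,  4 = Z.
Delete trivial equation n = n.
Delete trivial equation nil = nil.
Bind Z := 4; substituting into the remaining equation gives: times(Y1,5) = times(tup(4,b,4),5). Substituting into the earlier bindings gives R := 4, X1 := 4.
Decompose times/2: Y1 = tup(4,b,4),  5 = 5.
Bind Y1 := tup(4,b,4); no other remaining equation mentions Y1. Substituting into the earlier binding gives X := pair(tup(4,b,4),4).
Delete trivial equation 5 = 5.
No equations remain and no clash or occurs-check failure arose, so a unifier exists.

YES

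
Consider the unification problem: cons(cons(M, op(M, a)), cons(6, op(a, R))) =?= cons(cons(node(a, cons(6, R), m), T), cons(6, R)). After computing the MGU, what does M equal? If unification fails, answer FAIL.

FAIL

Decompose cons/2: cons(M, op(M, a)) =?= cons(node(a, cons(6, R), m), T),  cons(6, op(a, R)) =?= cons(6, R).
Decompose cons/2: M =?= node(a, cons(6, R), m),  op(M, a) =?= T.
Bind M := node(a, cons(6, R), m); substituting into the one remaining equation that mentions M gives: op(node(a, cons(6, R), m), a) =?= T.
Bind T := op(node(a, cons(6, R), m), a); no other remaining equation mentions T.
Decompose cons/2: 6 =?= 6,  op(a, R) =?= R.
Delete trivial equation 6 =?= 6.
Occurs check fails: R occurs in op(a, R); the equation R =?= op(a, R) has no finite solution.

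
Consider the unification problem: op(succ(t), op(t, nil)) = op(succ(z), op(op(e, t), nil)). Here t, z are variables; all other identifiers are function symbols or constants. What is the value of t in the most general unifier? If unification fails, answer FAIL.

Decompose op/2: succ(t) = succ(z),  op(t, nil) = op(op(e, t), nil).
Decompose succ/1: t = z.
Bind t := z; substituting into the remaining equation gives: op(z, nil) = op(op(e, z), nil).
Decompose op/2: z = op(e, z),  nil = nil.
Occurs check fails: z occurs in op(e, z); the equation z = op(e, z) has no finite solution.

FAIL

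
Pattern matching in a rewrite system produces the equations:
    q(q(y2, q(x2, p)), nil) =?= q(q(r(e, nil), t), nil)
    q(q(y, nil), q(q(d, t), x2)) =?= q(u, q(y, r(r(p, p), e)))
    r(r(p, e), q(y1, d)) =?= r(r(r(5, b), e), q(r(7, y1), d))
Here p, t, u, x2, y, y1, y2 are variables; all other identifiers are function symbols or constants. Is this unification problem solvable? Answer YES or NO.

NO

Decompose q/2: q(y2, q(x2, p)) =?= q(r(e, nil), t),  nil =?= nil.
Decompose q/2: y2 =?= r(e, nil),  q(x2, p) =?= t.
Bind y2 := r(e, nil); no other remaining equation mentions y2.
Bind t := q(x2, p); substituting into the one remaining equation that mentions t gives: q(q(y, nil), q(q(d, q(x2, p)), x2)) =?= q(u, q(y, r(r(p, p), e))).
Delete trivial equation nil =?= nil.
Decompose q/2: q(y, nil) =?= u,  q(q(d, q(x2, p)), x2) =?= q(y, r(r(p, p), e)).
Bind u := q(y, nil); no other remaining equation mentions u.
Decompose q/2: q(d, q(x2, p)) =?= y,  x2 =?= r(r(p, p), e).
Bind y := q(d, q(x2, p)); no other remaining equation mentions y. Substituting into the earlier binding gives u := q(q(d, q(x2, p)), nil).
Bind x2 := r(r(p, p), e); no other remaining equation mentions x2. Substituting into the earlier bindings gives t := q(r(r(p, p), e), p), u := q(q(d, q(r(r(p, p), e), p)), nil), y := q(d, q(r(r(p, p), e), p)).
Decompose r/2: r(p, e) =?= r(r(5, b), e),  q(y1, d) =?= q(r(7, y1), d).
Decompose r/2: p =?= r(5, b),  e =?= e.
Bind p := r(5, b); no other remaining equation mentions p. Substituting into the earlier bindings gives t := q(r(r(r(5, b), r(5, b)), e), r(5, b)), u := q(q(d, q(r(r(r(5, b), r(5, b)), e), r(5, b))), nil), y := q(d, q(r(r(r(5, b), r(5, b)), e), r(5, b))), x2 := r(r(r(5, b), r(5, b)), e).
Delete trivial equation e =?= e.
Decompose q/2: y1 =?= r(7, y1),  d =?= d.
Occurs check fails: y1 occurs in r(7, y1); the equation y1 =?= r(7, y1) has no finite solution.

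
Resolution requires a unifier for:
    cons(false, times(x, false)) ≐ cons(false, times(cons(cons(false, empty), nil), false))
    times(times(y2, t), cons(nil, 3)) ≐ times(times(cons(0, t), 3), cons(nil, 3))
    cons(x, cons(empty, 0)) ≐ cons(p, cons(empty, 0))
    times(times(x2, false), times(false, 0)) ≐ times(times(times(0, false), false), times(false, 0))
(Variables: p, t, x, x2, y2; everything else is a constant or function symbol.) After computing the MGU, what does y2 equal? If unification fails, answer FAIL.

Decompose cons/2: false ≐ false,  times(x, false) ≐ times(cons(cons(false, empty), nil), false).
Delete trivial equation false ≐ false.
Decompose times/2: x ≐ cons(cons(false, empty), nil),  false ≐ false.
Bind x := cons(cons(false, empty), nil); substituting into the one remaining equation that mentions x gives: cons(cons(cons(false, empty), nil), cons(empty, 0)) ≐ cons(p, cons(empty, 0)).
Delete trivial equation false ≐ false.
Decompose times/2: times(y2, t) ≐ times(cons(0, t), 3),  cons(nil, 3) ≐ cons(nil, 3).
Decompose times/2: y2 ≐ cons(0, t),  t ≐ 3.
Bind y2 := cons(0, t); no other remaining equation mentions y2.
Bind t := 3; no other remaining equation mentions t. Substituting into the earlier binding gives y2 := cons(0, 3).
Delete trivial equation cons(nil, 3) ≐ cons(nil, 3).
Decompose cons/2: cons(cons(false, empty), nil) ≐ p,  cons(empty, 0) ≐ cons(empty, 0).
Bind p := cons(cons(false, empty), nil); no other remaining equation mentions p.
Delete trivial equation cons(empty, 0) ≐ cons(empty, 0).
Decompose times/2: times(x2, false) ≐ times(times(0, false), false),  times(false, 0) ≐ times(false, 0).
Decompose times/2: x2 ≐ times(0, false),  false ≐ false.
Bind x2 := times(0, false); no other remaining equation mentions x2.
Delete trivial equation false ≐ false.
Delete trivial equation times(false, 0) ≐ times(false, 0).
MGU = { x ↦ cons(cons(false, empty), nil), y2 ↦ cons(0, 3), t ↦ 3, p ↦ cons(cons(false, empty), nil), x2 ↦ times(0, false) }, so y2 ↦ cons(0, 3).

cons(0, 3)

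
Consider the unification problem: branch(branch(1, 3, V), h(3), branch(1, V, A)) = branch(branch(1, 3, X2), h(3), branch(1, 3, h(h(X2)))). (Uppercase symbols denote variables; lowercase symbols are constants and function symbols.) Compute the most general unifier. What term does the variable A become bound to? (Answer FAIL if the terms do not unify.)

h(h(3))

Decompose branch/3: branch(1, 3, V) = branch(1, 3, X2),  h(3) = h(3),  branch(1, V, A) = branch(1, 3, h(h(X2))).
Decompose branch/3: 1 = 1,  3 = 3,  V = X2.
Delete trivial equation 1 = 1.
Delete trivial equation 3 = 3.
Bind V := X2; substituting into the one remaining equation that mentions V gives: branch(1, X2, A) = branch(1, 3, h(h(X2))).
Delete trivial equation h(3) = h(3).
Decompose branch/3: 1 = 1,  X2 = 3,  A = h(h(X2)).
Delete trivial equation 1 = 1.
Bind X2 := 3; substituting into the remaining equation gives: A = h(h(3)). Substituting into the earlier binding gives V := 3.
Bind A := h(h(3)).
MGU = { V -> 3, X2 -> 3, A -> h(h(3)) }, so A -> h(h(3)).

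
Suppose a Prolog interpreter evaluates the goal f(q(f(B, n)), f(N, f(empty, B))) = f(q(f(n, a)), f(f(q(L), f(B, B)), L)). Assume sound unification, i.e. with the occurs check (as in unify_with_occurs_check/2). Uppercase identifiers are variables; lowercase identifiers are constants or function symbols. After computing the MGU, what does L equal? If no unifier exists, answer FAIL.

FAIL

Decompose f/2: q(f(B, n)) = q(f(n, a)),  f(N, f(empty, B)) = f(f(q(L), f(B, B)), L).
Decompose q/1: f(B, n) = f(n, a).
Decompose f/2: B = n,  n = a.
Bind B := n; substituting into the one remaining equation that mentions B gives: f(N, f(empty, n)) = f(f(q(L), f(n, n)), L).
Clash: constants n and a differ; no unifier exists.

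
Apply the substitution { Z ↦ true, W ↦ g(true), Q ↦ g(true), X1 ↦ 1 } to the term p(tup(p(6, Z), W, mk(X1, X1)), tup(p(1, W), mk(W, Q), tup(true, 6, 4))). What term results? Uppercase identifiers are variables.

Replace each occurrence of Z with true.
Replace each occurrence of W with g(true).
Replace each occurrence of Q with g(true).
Replace each occurrence of X1 with 1.
Result: p(tup(p(6, true), g(true), mk(1, 1)), tup(p(1, g(true)), mk(g(true), g(true)), tup(true, 6, 4))).

p(tup(p(6, true), g(true), mk(1, 1)), tup(p(1, g(true)), mk(g(true), g(true)), tup(true, 6, 4)))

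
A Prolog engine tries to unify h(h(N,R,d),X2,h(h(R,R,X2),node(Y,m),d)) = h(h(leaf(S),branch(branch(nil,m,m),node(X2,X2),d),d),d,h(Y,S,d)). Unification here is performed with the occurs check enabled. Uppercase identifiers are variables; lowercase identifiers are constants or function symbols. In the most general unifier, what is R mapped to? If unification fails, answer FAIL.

branch(branch(nil,m,m),node(d,d),d)

Decompose h/3: h(N,R,d) = h(leaf(S),branch(branch(nil,m,m),node(X2,X2),d),d),  X2 = d,  h(h(R,R,X2),node(Y,m),d) = h(Y,S,d).
Decompose h/3: N = leaf(S),  R = branch(branch(nil,m,m),node(X2,X2),d),  d = d.
Bind N := leaf(S); no other remaining equation mentions N.
Bind R := branch(branch(nil,m,m),node(X2,X2),d); substituting into the one remaining equation that mentions R gives: h(h(branch(branch(nil,m,m),node(X2,X2),d),branch(branch(nil,m,m),node(X2,X2),d),X2),node(Y,m),d) = h(Y,S,d).
Delete trivial equation d = d.
Bind X2 := d; substituting into the remaining equation gives: h(h(branch(branch(nil,m,m),node(d,d),d),branch(branch(nil,m,m),node(d,d),d),d),node(Y,m),d) = h(Y,S,d). Substituting into the earlier binding gives R := branch(branch(nil,m,m),node(d,d),d).
Decompose h/3: h(branch(branch(nil,m,m),node(d,d),d),branch(branch(nil,m,m),node(d,d),d),d) = Y,  node(Y,m) = S,  d = d.
Bind Y := h(branch(branch(nil,m,m),node(d,d),d),branch(branch(nil,m,m),node(d,d),d),d); substituting into the one remaining equation that mentions Y gives: node(h(branch(branch(nil,m,m),node(d,d),d),branch(branch(nil,m,m),node(d,d),d),d),m) = S.
Bind S := node(h(branch(branch(nil,m,m),node(d,d),d),branch(branch(nil,m,m),node(d,d),d),d),m); no other remaining equation mentions S. Substituting into the earlier binding gives N := leaf(node(h(branch(branch(nil,m,m),node(d,d),d),branch(branch(nil,m,m),node(d,d),d),d),m)).
Delete trivial equation d = d.
MGU = { N -> leaf(node(h(branch(branch(nil,m,m),node(d,d),d),branch(branch(nil,m,m),node(d,d),d),d),m)), R -> branch(branch(nil,m,m),node(d,d),d), X2 -> d, Y -> h(branch(branch(nil,m,m),node(d,d),d),branch(branch(nil,m,m),node(d,d),d),d), S -> node(h(branch(branch(nil,m,m),node(d,d),d),branch(branch(nil,m,m),node(d,d),d),d),m) }, so R -> branch(branch(nil,m,m),node(d,d),d).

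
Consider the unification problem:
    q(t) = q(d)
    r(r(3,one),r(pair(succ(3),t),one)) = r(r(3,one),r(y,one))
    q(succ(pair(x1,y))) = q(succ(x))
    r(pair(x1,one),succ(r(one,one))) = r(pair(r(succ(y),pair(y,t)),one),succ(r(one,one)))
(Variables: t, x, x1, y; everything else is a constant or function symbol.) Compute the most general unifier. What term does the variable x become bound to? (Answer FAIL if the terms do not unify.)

Decompose q/1: t = d.
Bind t := d; substituting into the 2 remaining equations that mention t gives: r(r(3,one),r(pair(succ(3),d),one)) = r(r(3,one),r(y,one)),  r(pair(x1,one),succ(r(one,one))) = r(pair(r(succ(y),pair(y,d)),one),succ(r(one,one))).
Decompose r/2: r(3,one) = r(3,one),  r(pair(succ(3),d),one) = r(y,one).
Delete trivial equation r(3,one) = r(3,one).
Decompose r/2: pair(succ(3),d) = y,  one = one.
Bind y := pair(succ(3),d); substituting into the 2 remaining equations that mention y gives: q(succ(pair(x1,pair(succ(3),d)))) = q(succ(x)),  r(pair(x1,one),succ(r(one,one))) = r(pair(r(succ(pair(succ(3),d)),pair(pair(succ(3),d),d)),one),succ(r(one,one))).
Delete trivial equation one = one.
Decompose q/1: succ(pair(x1,pair(succ(3),d))) = succ(x).
Decompose succ/1: pair(x1,pair(succ(3),d)) = x.
Bind x := pair(x1,pair(succ(3),d)); no other remaining equation mentions x.
Decompose r/2: pair(x1,one) = pair(r(succ(pair(succ(3),d)),pair(pair(succ(3),d),d)),one),  succ(r(one,one)) = succ(r(one,one)).
Decompose pair/2: x1 = r(succ(pair(succ(3),d)),pair(pair(succ(3),d),d)),  one = one.
Bind x1 := r(succ(pair(succ(3),d)),pair(pair(succ(3),d),d)); no other remaining equation mentions x1. Substituting into the earlier binding gives x := pair(r(succ(pair(succ(3),d)),pair(pair(succ(3),d),d)),pair(succ(3),d)).
Delete trivial equation one = one.
Delete trivial equation succ(r(one,one)) = succ(r(one,one)).
MGU = { t -> d, y -> pair(succ(3),d), x -> pair(r(succ(pair(succ(3),d)),pair(pair(succ(3),d),d)),pair(succ(3),d)), x1 -> r(succ(pair(succ(3),d)),pair(pair(succ(3),d),d)) }, so x -> pair(r(succ(pair(succ(3),d)),pair(pair(succ(3),d),d)),pair(succ(3),d)).

pair(r(succ(pair(succ(3),d)),pair(pair(succ(3),d),d)),pair(succ(3),d))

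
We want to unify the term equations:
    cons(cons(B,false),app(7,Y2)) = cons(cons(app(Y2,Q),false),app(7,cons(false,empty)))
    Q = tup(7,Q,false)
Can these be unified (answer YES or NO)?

Decompose cons/2: cons(B,false) = cons(app(Y2,Q),false),  app(7,Y2) = app(7,cons(false,empty)).
Decompose cons/2: B = app(Y2,Q),  false = false.
Bind B := app(Y2,Q); no other remaining equation mentions B.
Delete trivial equation false = false.
Decompose app/2: 7 = 7,  Y2 = cons(false,empty).
Delete trivial equation 7 = 7.
Bind Y2 := cons(false,empty); no other remaining equation mentions Y2. Substituting into the earlier binding gives B := app(cons(false,empty),Q).
Occurs check fails: Q occurs in tup(7,Q,false); the equation Q = tup(7,Q,false) has no finite solution.

NO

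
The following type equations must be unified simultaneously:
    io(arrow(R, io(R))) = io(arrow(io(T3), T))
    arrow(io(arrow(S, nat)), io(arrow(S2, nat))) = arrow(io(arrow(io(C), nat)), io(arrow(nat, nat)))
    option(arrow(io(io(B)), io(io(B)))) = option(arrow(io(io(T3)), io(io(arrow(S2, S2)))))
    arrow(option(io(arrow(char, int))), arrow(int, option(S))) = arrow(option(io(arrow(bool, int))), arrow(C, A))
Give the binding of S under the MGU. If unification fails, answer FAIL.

FAIL

Decompose io/1: arrow(R, io(R)) = arrow(io(T3), T).
Decompose arrow/2: R = io(T3),  io(R) = T.
Bind R := io(T3); substituting into the one remaining equation that mentions R gives: io(io(T3)) = T.
Bind T := io(io(T3)); no other remaining equation mentions T.
Decompose arrow/2: io(arrow(S, nat)) = io(arrow(io(C), nat)),  io(arrow(S2, nat)) = io(arrow(nat, nat)).
Decompose io/1: arrow(S, nat) = arrow(io(C), nat).
Decompose arrow/2: S = io(C),  nat = nat.
Bind S := io(C); substituting into the one remaining equation that mentions S gives: arrow(option(io(arrow(char, int))), arrow(int, option(io(C)))) = arrow(option(io(arrow(bool, int))), arrow(C, A)).
Delete trivial equation nat = nat.
Decompose io/1: arrow(S2, nat) = arrow(nat, nat).
Decompose arrow/2: S2 = nat,  nat = nat.
Bind S2 := nat; substituting into the one remaining equation that mentions S2 gives: option(arrow(io(io(B)), io(io(B)))) = option(arrow(io(io(T3)), io(io(arrow(nat, nat))))).
Delete trivial equation nat = nat.
Decompose option/1: arrow(io(io(B)), io(io(B))) = arrow(io(io(T3)), io(io(arrow(nat, nat)))).
Decompose arrow/2: io(io(B)) = io(io(T3)),  io(io(B)) = io(io(arrow(nat, nat))).
Decompose io/1: io(B) = io(T3).
Decompose io/1: B = T3.
Bind B := T3; substituting into the one remaining equation that mentions B gives: io(io(T3)) = io(io(arrow(nat, nat))).
Decompose io/1: io(T3) = io(arrow(nat, nat)).
Decompose io/1: T3 = arrow(nat, nat).
Bind T3 := arrow(nat, nat); no other remaining equation mentions T3. Substituting into the earlier bindings gives R := io(arrow(nat, nat)), T := io(io(arrow(nat, nat))), B := arrow(nat, nat).
Decompose arrow/2: option(io(arrow(char, int))) = option(io(arrow(bool, int))),  arrow(int, option(io(C))) = arrow(C, A).
Decompose option/1: io(arrow(char, int)) = io(arrow(bool, int)).
Decompose io/1: arrow(char, int) = arrow(bool, int).
Decompose arrow/2: char = bool,  int = int.
Clash: constants char and bool differ; no unifier exists.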